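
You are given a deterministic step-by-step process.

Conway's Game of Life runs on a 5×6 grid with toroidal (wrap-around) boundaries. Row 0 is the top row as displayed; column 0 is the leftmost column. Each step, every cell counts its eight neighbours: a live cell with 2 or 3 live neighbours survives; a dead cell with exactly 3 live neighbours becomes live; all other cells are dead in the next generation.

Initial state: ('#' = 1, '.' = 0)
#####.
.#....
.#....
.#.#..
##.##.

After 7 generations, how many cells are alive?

k=0  #####.
.#....
.#....
.#.#..
##.##.
k=1  ....#.
...#..
##....
.#.##.
......
k=2  ......
......
##.##.
###...
...##.
k=3  ......
......
#..#.#
#.....
.###..
k=4  ..#...
......
#....#
#..###
.##...
k=5  .##...
......
#.....
..###.
###.##
k=6  ..##.#
.#....
...#..
..#.#.
#...##
k=7  .###.#
...##.
..##..
....#.
###...

12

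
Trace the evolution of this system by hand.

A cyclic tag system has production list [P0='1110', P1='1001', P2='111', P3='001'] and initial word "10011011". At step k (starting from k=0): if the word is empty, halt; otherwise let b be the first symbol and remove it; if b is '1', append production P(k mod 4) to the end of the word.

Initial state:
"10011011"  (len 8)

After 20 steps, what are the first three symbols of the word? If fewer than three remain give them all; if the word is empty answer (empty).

110

step 0: "10011011"  (len 8)
step 1: "00110111110"  (len 11)
step 2: "0110111110"  (len 10)
step 3: "110111110"  (len 9)
step 4: "10111110001"  (len 11)
step 5: "01111100011110"  (len 14)
step 6: "1111100011110"  (len 13)
step 7: "111100011110111"  (len 15)
step 8: "11100011110111001"  (len 17)
step 9: "11000111101110011110"  (len 20)
step 10: "10001111011100111101001"  (len 23)
step 11: "0001111011100111101001111"  (len 25)
step 12: "001111011100111101001111"  (len 24)
step 13: "01111011100111101001111"  (len 23)
step 14: "1111011100111101001111"  (len 22)
step 15: "111011100111101001111111"  (len 24)
step 16: "11011100111101001111111001"  (len 26)
step 17: "10111001111010011111110011110"  (len 29)
step 18: "01110011110100111111100111101001"  (len 32)
step 19: "1110011110100111111100111101001"  (len 31)
step 20: "110011110100111111100111101001001"  (len 33)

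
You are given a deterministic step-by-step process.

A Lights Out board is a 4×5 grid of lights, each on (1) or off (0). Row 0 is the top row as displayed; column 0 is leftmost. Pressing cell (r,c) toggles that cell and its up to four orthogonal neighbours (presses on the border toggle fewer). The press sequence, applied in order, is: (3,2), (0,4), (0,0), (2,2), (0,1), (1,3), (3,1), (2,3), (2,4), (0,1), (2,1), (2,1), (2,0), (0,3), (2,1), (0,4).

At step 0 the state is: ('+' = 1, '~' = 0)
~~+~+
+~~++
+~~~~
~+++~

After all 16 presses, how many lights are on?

8

gen 0: ~~+~+
+~~++
+~~~~
~+++~
gen 1: ~~+~+
+~~++
+~+~~
~~~~~
gen 2: ~~++~
+~~+~
+~+~~
~~~~~
gen 3: ++++~
~~~+~
+~+~~
~~~~~
gen 4: ++++~
~~++~
++~+~
~~+~~
gen 5: ~~~+~
~+++~
++~+~
~~+~~
gen 6: ~~~~~
~+~~+
++~~~
~~+~~
gen 7: ~~~~~
~+~~+
+~~~~
++~~~
gen 8: ~~~~~
~+~++
+~+++
++~+~
gen 9: ~~~~~
~+~+~
+~+~~
++~++
gen 10: +++~~
~~~+~
+~+~~
++~++
gen 11: +++~~
~+~+~
~+~~~
+~~++
gen 12: +++~~
~~~+~
+~+~~
++~++
gen 13: +++~~
+~~+~
~++~~
~+~++
gen 14: ++~++
+~~~~
~++~~
~+~++
gen 15: ++~++
++~~~
+~~~~
~~~++
gen 16: ++~~~
++~~+
+~~~~
~~~++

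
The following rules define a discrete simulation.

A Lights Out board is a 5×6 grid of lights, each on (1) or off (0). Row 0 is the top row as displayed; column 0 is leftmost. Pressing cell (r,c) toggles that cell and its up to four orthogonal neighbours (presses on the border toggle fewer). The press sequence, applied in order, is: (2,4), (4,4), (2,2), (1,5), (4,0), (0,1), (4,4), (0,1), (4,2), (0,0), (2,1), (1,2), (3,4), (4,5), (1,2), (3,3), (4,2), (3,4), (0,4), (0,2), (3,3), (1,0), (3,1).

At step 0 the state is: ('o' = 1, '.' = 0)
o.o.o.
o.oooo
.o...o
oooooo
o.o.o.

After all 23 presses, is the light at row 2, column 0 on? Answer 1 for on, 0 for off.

[0] o.o.o.
o.oooo
.o...o
oooooo
o.o.o.
[1] o.o.o.
o.oo.o
.o.oo.
oooo.o
o.o.o.
[2] o.o.o.
o.oo.o
.o.oo.
oooooo
o.oo.o
[3] o.o.o.
o..o.o
..o.o.
oo.ooo
o.oo.o
[4] o.o.oo
o..oo.
..o.oo
oo.ooo
o.oo.o
[5] o.o.oo
o..oo.
..o.oo
.o.ooo
.ooo.o
[6] .o..oo
oo.oo.
..o.oo
.o.ooo
.ooo.o
[7] .o..oo
oo.oo.
..o.oo
.o.o.o
.oo.o.
[8] o.o.oo
o..oo.
..o.oo
.o.o.o
.oo.o.
[9] o.o.oo
o..oo.
..o.oo
.ooo.o
...oo.
[10] .oo.oo
...oo.
..o.oo
.ooo.o
...oo.
[11] .oo.oo
.o.oo.
oo..oo
..oo.o
...oo.
[12] .o..oo
..o.o.
ooo.oo
..oo.o
...oo.
[13] .o..oo
..o.o.
ooo..o
..o.o.
...o..
[14] .o..oo
..o.o.
ooo..o
..o.oo
...ooo
[15] .oo.oo
.o.oo.
oo...o
..o.oo
...ooo
[16] .oo.oo
.o.oo.
oo.o.o
...o.o
....oo
[17] .oo.oo
.o.oo.
oo.o.o
..oo.o
.ooooo
[18] .oo.oo
.o.oo.
oo.ooo
..o.o.
.ooo.o
[19] .ooo..
.o.o..
oo.ooo
..o.o.
.ooo.o
[20] ......
.ooo..
oo.ooo
..o.o.
.ooo.o
[21] ......
.ooo..
oo..oo
...o..
.oo..o
[22] o.....
o.oo..
.o..oo
...o..
.oo..o
[23] o.....
o.oo..
....oo
oooo..
..o..o

0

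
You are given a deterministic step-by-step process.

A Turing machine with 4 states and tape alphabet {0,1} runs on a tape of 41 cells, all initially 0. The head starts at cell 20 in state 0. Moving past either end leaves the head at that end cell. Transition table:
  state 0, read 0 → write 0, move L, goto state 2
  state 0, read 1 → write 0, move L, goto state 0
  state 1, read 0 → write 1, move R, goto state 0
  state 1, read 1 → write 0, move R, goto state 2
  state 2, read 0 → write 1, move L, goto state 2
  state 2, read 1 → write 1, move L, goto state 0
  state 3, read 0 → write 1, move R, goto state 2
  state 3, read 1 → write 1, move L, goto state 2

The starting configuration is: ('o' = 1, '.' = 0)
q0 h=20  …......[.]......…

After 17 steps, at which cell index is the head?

3

[0] q0 h=20  …......[.]......…
[1] q2 h=19  …......[.]......…
[2] q2 h=18  …......[.]o.....…
[3] q2 h=17  …......[.]oo....…
[4] q2 h=16  …......[.]ooo...…
[5] q2 h=15  …......[.]oooo..…
[6] q2 h=14  …......[.]ooooo.…
[7] q2 h=13  …......[.]oooooo…
[8] q2 h=12  …......[.]oooooo…
[9] q2 h=11  …......[.]oooooo…
[10] q2 h=10  …......[.]oooooo…
[11] q2 h= 9  …......[.]oooooo…
[12] q2 h= 8  …......[.]oooooo…
[13] q2 h= 7  …......[.]oooooo…
[14] q2 h= 6  |......[.]oooooo…
[15] q2 h= 5  |.....[.]oooooo…
[16] q2 h= 4  |....[.]oooooo…
[17] q2 h= 3  |...[.]oooooo…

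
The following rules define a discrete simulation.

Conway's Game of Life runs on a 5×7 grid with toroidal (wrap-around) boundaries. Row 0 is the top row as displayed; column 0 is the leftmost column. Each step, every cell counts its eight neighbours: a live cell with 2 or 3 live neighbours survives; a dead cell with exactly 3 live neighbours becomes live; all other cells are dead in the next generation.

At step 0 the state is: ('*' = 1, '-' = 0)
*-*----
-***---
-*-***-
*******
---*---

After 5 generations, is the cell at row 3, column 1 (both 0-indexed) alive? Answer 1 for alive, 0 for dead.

gen 0: *-*----
-***---
-*-***-
*******
---*---
gen 1: -------
*------
-------
**----*
-----*-
gen 2: -------
-------
-*----*
*-----*
*-----*
gen 3: -------
-------
------*
-*---*-
*-----*
gen 4: -------
-------
-------
-----*-
*-----*
gen 5: -------
-------
-------
------*
------*

0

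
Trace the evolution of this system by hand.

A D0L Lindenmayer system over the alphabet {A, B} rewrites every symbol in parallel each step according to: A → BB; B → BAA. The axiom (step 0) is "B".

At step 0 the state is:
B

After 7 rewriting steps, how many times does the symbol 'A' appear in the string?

362

0) B
1) BAA
2) BAABBBB
3) BAABBBBBAABAABAABAA
4) BAABBBBBAABAABAABAABAABBBBBAABBBBBAABBBBBAABBBB
5) BAABBBBBAABAABAABAABAABBBBBAABBBBBAABBBBBAABBBBBAABBBBBAAB…ABAABBBBBAABAABAABAABAABBBBBAABAABAABAABAABBBBBAABAABAABAA  (len 123)
6) BAABBBBBAABAABAABAABAABBBBBAABBBBBAABBBBBAABBBBBAABBBBBAAB…BBBBBAABBBBBAABBBBBAABAABAABAABAABBBBBAABBBBBAABBBBBAABBBB  (len 311)
7) BAABBBBBAABAABAABAABAABBBBBAABBBBBAABBBBBAABBBBBAABBBBBAAB…ABAABBBBBAABAABAABAABAABBBBBAABAABAABAABAABBBBBAABAABAABAA  (len 803)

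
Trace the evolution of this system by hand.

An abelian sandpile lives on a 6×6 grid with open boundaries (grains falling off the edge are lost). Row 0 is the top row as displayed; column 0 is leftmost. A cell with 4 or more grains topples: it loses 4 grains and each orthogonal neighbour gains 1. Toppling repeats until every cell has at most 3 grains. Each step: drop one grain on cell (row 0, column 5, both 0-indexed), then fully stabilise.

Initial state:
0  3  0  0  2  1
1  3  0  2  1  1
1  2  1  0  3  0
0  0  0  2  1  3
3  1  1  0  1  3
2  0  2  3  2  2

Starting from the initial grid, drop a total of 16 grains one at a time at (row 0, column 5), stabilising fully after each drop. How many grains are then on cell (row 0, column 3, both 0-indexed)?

t=0: 0  3  0  0  2  1
1  3  0  2  1  1
1  2  1  0  3  0
0  0  0  2  1  3
3  1  1  0  1  3
2  0  2  3  2  2
t=1: 0  3  0  0  2  2
1  3  0  2  1  1
1  2  1  0  3  0
0  0  0  2  1  3
3  1  1  0  1  3
2  0  2  3  2  2
t=2: 0  3  0  0  2  3
1  3  0  2  1  1
1  2  1  0  3  0
0  0  0  2  1  3
3  1  1  0  1  3
2  0  2  3  2  2
t=3: 0  3  0  0  3  0
1  3  0  2  1  2
1  2  1  0  3  0
0  0  0  2  1  3
3  1  1  0  1  3
2  0  2  3  2  2
t=4: 0  3  0  0  3  1
1  3  0  2  1  2
1  2  1  0  3  0
0  0  0  2  1  3
3  1  1  0  1  3
2  0  2  3  2  2
t=5: 0  3  0  0  3  2
1  3  0  2  1  2
1  2  1  0  3  0
0  0  0  2  1  3
3  1  1  0  1  3
2  0  2  3  2  2
t=6: 0  3  0  0  3  3
1  3  0  2  1  2
1  2  1  0  3  0
0  0  0  2  1  3
3  1  1  0  1  3
2  0  2  3  2  2
t=7: 0  3  0  1  0  1
1  3  0  2  2  3
1  2  1  0  3  0
0  0  0  2  1  3
3  1  1  0  1  3
2  0  2  3  2  2
t=8: 0  3  0  1  0  2
1  3  0  2  2  3
1  2  1  0  3  0
0  0  0  2  1  3
3  1  1  0  1  3
2  0  2  3  2  2
t=9: 0  3  0  1  0  3
1  3  0  2  2  3
1  2  1  0  3  0
0  0  0  2  1  3
3  1  1  0  1  3
2  0  2  3  2  2
t=10: 0  3  0  1  1  1
1  3  0  2  3  0
1  2  1  0  3  1
0  0  0  2  1  3
3  1  1  0  1  3
2  0  2  3  2  2
t=11: 0  3  0  1  1  2
1  3  0  2  3  0
1  2  1  0  3  1
0  0  0  2  1  3
3  1  1  0  1  3
2  0  2  3  2  2
t=12: 0  3  0  1  1  3
1  3  0  2  3  0
1  2  1  0  3  1
0  0  0  2  1  3
3  1  1  0  1  3
2  0  2  3  2  2
t=13: 0  3  0  1  2  0
1  3  0  2  3  1
1  2  1  0  3  1
0  0  0  2  1  3
3  1  1  0  1  3
2  0  2  3  2  2
t=14: 0  3  0  1  2  1
1  3  0  2  3  1
1  2  1  0  3  1
0  0  0  2  1  3
3  1  1  0  1  3
2  0  2  3  2  2
t=15: 0  3  0  1  2  2
1  3  0  2  3  1
1  2  1  0  3  1
0  0  0  2  1  3
3  1  1  0  1  3
2  0  2  3  2  2
t=16: 0  3  0  1  2  3
1  3  0  2  3  1
1  2  1  0  3  1
0  0  0  2  1  3
3  1  1  0  1  3
2  0  2  3  2  2

1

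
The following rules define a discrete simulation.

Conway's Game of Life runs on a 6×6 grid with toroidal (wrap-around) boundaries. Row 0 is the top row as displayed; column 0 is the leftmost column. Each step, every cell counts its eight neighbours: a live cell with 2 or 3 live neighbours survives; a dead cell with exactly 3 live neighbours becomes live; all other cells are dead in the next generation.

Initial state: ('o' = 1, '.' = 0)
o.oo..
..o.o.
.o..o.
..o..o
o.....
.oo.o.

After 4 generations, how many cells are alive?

k=0  o.oo..
..o.o.
.o..o.
..o..o
o.....
.oo.o.
k=1  ....oo
..o.oo
.oo.oo
oo...o
o.oo.o
o.o..o
k=2  .o....
.oo...
..o...
......
..oo..
..o...
k=3  .o....
.oo...
.oo...
..oo..
..oo..
.ooo..
k=4  o..o..
o.....
......
......
....o.
.o.o..

6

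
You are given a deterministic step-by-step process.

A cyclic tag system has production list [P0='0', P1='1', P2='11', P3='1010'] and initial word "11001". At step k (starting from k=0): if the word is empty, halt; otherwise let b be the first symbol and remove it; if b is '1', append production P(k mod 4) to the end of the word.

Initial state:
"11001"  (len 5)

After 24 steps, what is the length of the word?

k=0  "11001"  (len 5)
k=1  "10010"  (len 5)
k=2  "00101"  (len 5)
k=3  "0101"  (len 4)
k=4  "101"  (len 3)
k=5  "010"  (len 3)
k=6  "10"  (len 2)
k=7  "011"  (len 3)
k=8  "11"  (len 2)
k=9  "10"  (len 2)
k=10  "01"  (len 2)
k=11  "1"  (len 1)
k=12  "1010"  (len 4)
k=13  "0100"  (len 4)
k=14  "100"  (len 3)
k=15  "0011"  (len 4)
k=16  "011"  (len 3)
k=17  "11"  (len 2)
k=18  "11"  (len 2)
k=19  "111"  (len 3)
k=20  "111010"  (len 6)
k=21  "110100"  (len 6)
k=22  "101001"  (len 6)
k=23  "0100111"  (len 7)
k=24  "100111"  (len 6)

6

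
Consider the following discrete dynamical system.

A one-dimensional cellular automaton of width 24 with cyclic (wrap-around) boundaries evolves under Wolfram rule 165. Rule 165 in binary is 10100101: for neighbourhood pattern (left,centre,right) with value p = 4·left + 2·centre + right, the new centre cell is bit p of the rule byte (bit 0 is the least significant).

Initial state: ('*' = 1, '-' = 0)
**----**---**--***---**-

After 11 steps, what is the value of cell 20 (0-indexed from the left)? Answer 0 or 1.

0) **----**---**--***---**-
1) ---**----*------*--*---*
2) -*----**-*-****-*--*-*-*
3) **-**---***-**-**--*****
4) *-*---*--*-*--*-----****
5) -**-*-*--***--*-***--***
6) *--****---*---**-*----*-
7) *---**--*-*-*---**-**-**
8) --*-----*****-*---*--*-*
9) --*-***--***-**-*-*--***
10) --**-*----*-*--****---*-
11) *---**-**-***---**--*-*-

1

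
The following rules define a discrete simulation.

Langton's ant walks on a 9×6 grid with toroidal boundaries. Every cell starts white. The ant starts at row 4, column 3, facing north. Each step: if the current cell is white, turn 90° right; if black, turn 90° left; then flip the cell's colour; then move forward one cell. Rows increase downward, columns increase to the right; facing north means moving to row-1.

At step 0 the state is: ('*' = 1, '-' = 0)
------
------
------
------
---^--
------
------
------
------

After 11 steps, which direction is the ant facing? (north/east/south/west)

step 0: ------
------
------
------
---^--
------
------
------
------
step 1: ------
------
------
------
---*>-
------
------
------
------
step 2: ------
------
------
------
---**-
----v-
------
------
------
step 3: ------
------
------
------
---**-
---<*-
------
------
------
step 4: ------
------
------
------
---^*-
---**-
------
------
------
step 5: ------
------
------
------
--<-*-
---**-
------
------
------
step 6: ------
------
------
--^---
--*-*-
---**-
------
------
------
step 7: ------
------
------
--*>--
--*-*-
---**-
------
------
------
step 8: ------
------
------
--**--
--*v*-
---**-
------
------
------
step 9: ------
------
------
--**--
--<**-
---**-
------
------
------
step 10: ------
------
------
--**--
---**-
--v**-
------
------
------
step 11: ------
------
------
--**--
---**-
-<***-
------
------
------

west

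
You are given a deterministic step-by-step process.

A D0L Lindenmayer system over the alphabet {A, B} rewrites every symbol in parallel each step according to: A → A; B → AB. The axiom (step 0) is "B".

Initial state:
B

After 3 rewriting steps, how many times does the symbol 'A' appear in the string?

t=0: B
t=1: AB
t=2: AAB
t=3: AAAB

3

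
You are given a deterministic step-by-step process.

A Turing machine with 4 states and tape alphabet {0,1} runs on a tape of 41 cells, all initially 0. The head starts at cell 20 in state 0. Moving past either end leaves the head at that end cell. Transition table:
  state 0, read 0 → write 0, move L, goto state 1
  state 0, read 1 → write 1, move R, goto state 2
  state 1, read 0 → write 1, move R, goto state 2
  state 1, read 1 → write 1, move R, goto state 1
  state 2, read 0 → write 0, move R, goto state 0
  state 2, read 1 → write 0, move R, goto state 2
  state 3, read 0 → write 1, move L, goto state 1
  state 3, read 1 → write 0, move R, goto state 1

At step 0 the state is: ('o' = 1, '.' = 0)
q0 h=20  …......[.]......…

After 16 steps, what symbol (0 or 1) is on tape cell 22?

1

k=0  q0 h=20  …......[.]......…
k=1  q1 h=19  …......[.]......…
k=2  q2 h=20  ….....o[.]......…
k=3  q0 h=21  …....o.[.]......…
k=4  q1 h=20  ….....o[.]......…
k=5  q2 h=21  …....oo[.]......…
k=6  q0 h=22  …...oo.[.]......…
k=7  q1 h=21  …....oo[.]......…
k=8  q2 h=22  …...ooo[.]......…
k=9  q0 h=23  …..ooo.[.]......…
k=10  q1 h=22  …...ooo[.]......…
k=11  q2 h=23  …..oooo[.]......…
k=12  q0 h=24  ….oooo.[.]......…
k=13  q1 h=23  …..oooo[.]......…
k=14  q2 h=24  ….ooooo[.]......…
k=15  q0 h=25  …ooooo.[.]......…
k=16  q1 h=24  ….ooooo[.]......…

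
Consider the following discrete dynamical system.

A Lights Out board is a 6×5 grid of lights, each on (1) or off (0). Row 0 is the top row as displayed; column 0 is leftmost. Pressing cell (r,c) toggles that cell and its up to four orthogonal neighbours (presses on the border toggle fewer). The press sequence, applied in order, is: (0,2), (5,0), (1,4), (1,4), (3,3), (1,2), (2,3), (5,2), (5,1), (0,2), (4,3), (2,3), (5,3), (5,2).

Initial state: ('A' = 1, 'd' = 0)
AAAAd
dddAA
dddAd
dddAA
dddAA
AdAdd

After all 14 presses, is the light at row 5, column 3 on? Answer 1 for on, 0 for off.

0

gen 0: AAAAd
dddAA
dddAd
dddAA
dddAA
AdAdd
gen 1: Adddd
ddAAA
dddAd
dddAA
dddAA
AdAdd
gen 2: Adddd
ddAAA
dddAd
dddAA
AddAA
dAAdd
gen 3: AdddA
ddAdd
dddAA
dddAA
AddAA
dAAdd
gen 4: Adddd
ddAAA
dddAd
dddAA
AddAA
dAAdd
gen 5: Adddd
ddAAA
ddddd
ddAdd
AdddA
dAAdd
gen 6: AdAdd
dAddA
ddAdd
ddAdd
AdddA
dAAdd
gen 7: AdAdd
dAdAA
dddAA
ddAAd
AdddA
dAAdd
gen 8: AdAdd
dAdAA
dddAA
ddAAd
AdAdA
dddAd
gen 9: AdAdd
dAdAA
dddAA
ddAAd
AAAdA
AAAAd
gen 10: AAdAd
dAAAA
dddAA
ddAAd
AAAdA
AAAAd
gen 11: AAdAd
dAAAA
dddAA
ddAdd
AAdAd
AAAdd
gen 12: AAdAd
dAAdA
ddAdd
ddAAd
AAdAd
AAAdd
gen 13: AAdAd
dAAdA
ddAdd
ddAAd
AAddd
AAdAA
gen 14: AAdAd
dAAdA
ddAdd
ddAAd
AAAdd
AdAdA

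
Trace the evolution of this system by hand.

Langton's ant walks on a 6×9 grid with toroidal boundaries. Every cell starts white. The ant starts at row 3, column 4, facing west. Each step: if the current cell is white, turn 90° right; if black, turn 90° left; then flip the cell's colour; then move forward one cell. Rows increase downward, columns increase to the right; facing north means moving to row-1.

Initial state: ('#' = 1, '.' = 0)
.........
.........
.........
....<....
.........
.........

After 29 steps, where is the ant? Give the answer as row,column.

4,6

[0] .........
.........
.........
....<....
.........
.........
[1] .........
.........
....^....
....#....
.........
.........
[2] .........
.........
....#>...
....#....
.........
.........
[3] .........
.........
....##...
....#v...
.........
.........
[4] .........
.........
....##...
....<#...
.........
.........
[5] .........
.........
....##...
.....#...
....v....
.........
[6] .........
.........
....##...
.....#...
...<#....
.........
[7] .........
.........
....##...
...^.#...
...##....
.........
[8] .........
.........
....##...
...#>#...
...##....
.........
[9] .........
.........
....##...
...###...
...#v....
.........
[10] .........
.........
....##...
...###...
...#.>...
.........
[11] .........
.........
....##...
...###...
...#.#...
.....v...
[12] .........
.........
....##...
...###...
...#.#...
....<#...
[13] .........
.........
....##...
...###...
...#^#...
....##...
[14] .........
.........
....##...
...###...
...##>...
....##...
[15] .........
.........
....##...
...##^...
...##....
....##...
[16] .........
.........
....##...
...#<....
...##....
....##...
[17] .........
.........
....##...
...#.....
...#v....
....##...
[18] .........
.........
....##...
...#.....
...#.>...
....##...
[19] .........
.........
....##...
...#.....
...#.#...
....#v...
[20] .........
.........
....##...
...#.....
...#.#...
....#.>..
[21] ......v..
.........
....##...
...#.....
...#.#...
....#.#..
[22] .....<#..
.........
....##...
...#.....
...#.#...
....#.#..
[23] .....##..
.........
....##...
...#.....
...#.#...
....#^#..
[24] .....##..
.........
....##...
...#.....
...#.#...
....##>..
[25] .....##..
.........
....##...
...#.....
...#.#^..
....##...
[26] .....##..
.........
....##...
...#.....
...#.##>.
....##...
[27] .....##..
.........
....##...
...#.....
...#.###.
....##.v.
[28] .....##..
.........
....##...
...#.....
...#.###.
....##<#.
[29] .....##..
.........
....##...
...#.....
...#.#^#.
....####.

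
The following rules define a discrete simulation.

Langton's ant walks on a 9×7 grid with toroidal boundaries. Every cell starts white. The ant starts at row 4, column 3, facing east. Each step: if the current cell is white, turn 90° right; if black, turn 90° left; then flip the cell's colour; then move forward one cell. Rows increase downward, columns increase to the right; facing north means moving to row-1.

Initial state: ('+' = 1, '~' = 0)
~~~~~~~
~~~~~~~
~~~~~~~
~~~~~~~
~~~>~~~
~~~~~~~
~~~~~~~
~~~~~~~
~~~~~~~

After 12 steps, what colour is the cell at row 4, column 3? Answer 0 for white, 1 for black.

1

[0] ~~~~~~~
~~~~~~~
~~~~~~~
~~~~~~~
~~~>~~~
~~~~~~~
~~~~~~~
~~~~~~~
~~~~~~~
[1] ~~~~~~~
~~~~~~~
~~~~~~~
~~~~~~~
~~~+~~~
~~~v~~~
~~~~~~~
~~~~~~~
~~~~~~~
[2] ~~~~~~~
~~~~~~~
~~~~~~~
~~~~~~~
~~~+~~~
~~<+~~~
~~~~~~~
~~~~~~~
~~~~~~~
[3] ~~~~~~~
~~~~~~~
~~~~~~~
~~~~~~~
~~^+~~~
~~++~~~
~~~~~~~
~~~~~~~
~~~~~~~
[4] ~~~~~~~
~~~~~~~
~~~~~~~
~~~~~~~
~~+>~~~
~~++~~~
~~~~~~~
~~~~~~~
~~~~~~~
[5] ~~~~~~~
~~~~~~~
~~~~~~~
~~~^~~~
~~+~~~~
~~++~~~
~~~~~~~
~~~~~~~
~~~~~~~
[6] ~~~~~~~
~~~~~~~
~~~~~~~
~~~+>~~
~~+~~~~
~~++~~~
~~~~~~~
~~~~~~~
~~~~~~~
[7] ~~~~~~~
~~~~~~~
~~~~~~~
~~~++~~
~~+~v~~
~~++~~~
~~~~~~~
~~~~~~~
~~~~~~~
[8] ~~~~~~~
~~~~~~~
~~~~~~~
~~~++~~
~~+<+~~
~~++~~~
~~~~~~~
~~~~~~~
~~~~~~~
[9] ~~~~~~~
~~~~~~~
~~~~~~~
~~~^+~~
~~+++~~
~~++~~~
~~~~~~~
~~~~~~~
~~~~~~~
[10] ~~~~~~~
~~~~~~~
~~~~~~~
~~<~+~~
~~+++~~
~~++~~~
~~~~~~~
~~~~~~~
~~~~~~~
[11] ~~~~~~~
~~~~~~~
~~^~~~~
~~+~+~~
~~+++~~
~~++~~~
~~~~~~~
~~~~~~~
~~~~~~~
[12] ~~~~~~~
~~~~~~~
~~+>~~~
~~+~+~~
~~+++~~
~~++~~~
~~~~~~~
~~~~~~~
~~~~~~~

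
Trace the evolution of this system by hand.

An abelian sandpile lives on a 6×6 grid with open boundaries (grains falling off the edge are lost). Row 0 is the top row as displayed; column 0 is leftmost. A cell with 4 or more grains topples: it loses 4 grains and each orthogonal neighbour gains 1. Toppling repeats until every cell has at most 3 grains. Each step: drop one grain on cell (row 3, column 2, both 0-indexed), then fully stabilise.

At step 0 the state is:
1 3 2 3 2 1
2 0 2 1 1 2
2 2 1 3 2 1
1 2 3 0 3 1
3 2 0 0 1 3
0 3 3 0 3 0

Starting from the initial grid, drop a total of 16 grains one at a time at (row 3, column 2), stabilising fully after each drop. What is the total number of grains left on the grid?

0) 1 3 2 3 2 1
2 0 2 1 1 2
2 2 1 3 2 1
1 2 3 0 3 1
3 2 0 0 1 3
0 3 3 0 3 0
1) 1 3 2 3 2 1
2 0 2 1 1 2
2 2 2 3 2 1
1 3 0 1 3 1
3 2 1 0 1 3
0 3 3 0 3 0
2) 1 3 2 3 2 1
2 0 2 1 1 2
2 2 2 3 2 1
1 3 1 1 3 1
3 2 1 0 1 3
0 3 3 0 3 0
3) 1 3 2 3 2 1
2 0 2 1 1 2
2 2 2 3 2 1
1 3 2 1 3 1
3 2 1 0 1 3
0 3 3 0 3 0
4) 1 3 2 3 2 1
2 0 2 1 1 2
2 2 2 3 2 1
1 3 3 1 3 1
3 2 1 0 1 3
0 3 3 0 3 0
5) 1 3 2 3 2 1
2 0 2 1 1 2
2 3 3 3 2 1
2 0 1 2 3 1
3 3 2 0 1 3
0 3 3 0 3 0
6) 1 3 2 3 2 1
2 0 2 1 1 2
2 3 3 3 2 1
2 0 2 2 3 1
3 3 2 0 1 3
0 3 3 0 3 0
7) 1 3 2 3 2 1
2 0 2 1 1 2
2 3 3 3 2 1
2 0 3 2 3 1
3 3 2 0 1 3
0 3 3 0 3 0
8) 1 3 2 3 2 1
2 1 3 2 2 2
3 0 2 2 0 2
2 2 2 1 1 2
3 3 3 1 2 3
0 3 3 0 3 0
9) 1 3 2 3 2 1
2 1 3 2 2 2
3 0 2 2 0 2
2 2 3 1 1 2
3 3 3 1 2 3
0 3 3 0 3 0
10) 1 3 2 3 2 1
3 1 3 2 2 2
0 2 3 2 0 2
1 1 2 2 1 2
1 3 2 2 2 3
2 1 1 1 3 0
11) 1 3 2 3 2 1
3 1 3 2 2 2
0 2 3 2 0 2
1 1 3 2 1 2
1 3 2 2 2 3
2 1 1 1 3 0
12) 1 3 3 3 2 1
3 2 0 3 2 2
0 3 1 3 0 2
1 2 1 3 1 2
1 3 3 2 2 3
2 1 1 1 3 0
13) 1 3 3 3 2 1
3 2 0 3 2 2
0 3 1 3 0 2
1 2 2 3 1 2
1 3 3 2 2 3
2 1 1 1 3 0
14) 1 3 3 3 2 1
3 2 0 3 2 2
0 3 1 3 0 2
1 2 3 3 1 2
1 3 3 2 2 3
2 1 1 1 3 0
15) 3 1 2 1 3 1
0 2 0 2 3 2
2 2 2 2 1 2
2 2 0 3 2 2
2 1 3 0 3 3
2 2 2 2 3 0
16) 3 1 2 1 3 1
0 2 0 2 3 2
2 2 2 2 1 2
2 2 1 3 2 2
2 1 3 0 3 3
2 2 2 2 3 0

66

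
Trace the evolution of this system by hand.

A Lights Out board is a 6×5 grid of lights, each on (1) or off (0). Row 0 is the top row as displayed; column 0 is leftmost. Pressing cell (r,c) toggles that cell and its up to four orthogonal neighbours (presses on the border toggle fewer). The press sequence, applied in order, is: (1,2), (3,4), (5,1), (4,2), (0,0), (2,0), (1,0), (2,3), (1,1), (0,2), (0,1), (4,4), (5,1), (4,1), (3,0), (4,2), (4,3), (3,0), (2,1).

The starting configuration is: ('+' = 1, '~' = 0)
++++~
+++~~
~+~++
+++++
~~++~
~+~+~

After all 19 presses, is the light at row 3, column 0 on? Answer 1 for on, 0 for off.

0

t=0: ++++~
+++~~
~+~++
+++++
~~++~
~+~+~
t=1: ++~+~
+~~+~
~++++
+++++
~~++~
~+~+~
t=2: ++~+~
+~~+~
~+++~
+++~~
~~+++
~+~+~
t=3: ++~+~
+~~+~
~+++~
+++~~
~++++
+~++~
t=4: ++~+~
+~~+~
~+++~
++~~~
~~~~+
+~~+~
t=5: ~~~+~
~~~+~
~+++~
++~~~
~~~~+
+~~+~
t=6: ~~~+~
+~~+~
+~++~
~+~~~
~~~~+
+~~+~
t=7: +~~+~
~+~+~
~~++~
~+~~~
~~~~+
+~~+~
t=8: +~~+~
~+~~~
~~~~+
~+~+~
~~~~+
+~~+~
t=9: ++~+~
+~+~~
~+~~+
~+~+~
~~~~+
+~~+~
t=10: +~+~~
+~~~~
~+~~+
~+~+~
~~~~+
+~~+~
t=11: ~+~~~
++~~~
~+~~+
~+~+~
~~~~+
+~~+~
t=12: ~+~~~
++~~~
~+~~+
~+~++
~~~+~
+~~++
t=13: ~+~~~
++~~~
~+~~+
~+~++
~+~+~
~++++
t=14: ~+~~~
++~~~
~+~~+
~~~++
+~++~
~~+++
t=15: ~+~~~
++~~~
++~~+
++~++
~~++~
~~+++
t=16: ~+~~~
++~~~
++~~+
+++++
~+~~~
~~~++
t=17: ~+~~~
++~~~
++~~+
+++~+
~++++
~~~~+
t=18: ~+~~~
++~~~
~+~~+
~~+~+
+++++
~~~~+
t=19: ~+~~~
+~~~~
+~+~+
~++~+
+++++
~~~~+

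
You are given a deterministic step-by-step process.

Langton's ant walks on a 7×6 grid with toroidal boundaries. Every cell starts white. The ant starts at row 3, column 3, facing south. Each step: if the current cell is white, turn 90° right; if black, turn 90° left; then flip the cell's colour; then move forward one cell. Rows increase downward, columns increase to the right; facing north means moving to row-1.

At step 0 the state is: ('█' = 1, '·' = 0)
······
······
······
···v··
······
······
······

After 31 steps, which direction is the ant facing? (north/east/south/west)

east

step 0: ······
······
······
···v··
······
······
······
step 1: ······
······
······
··<█··
······
······
······
step 2: ······
······
··^···
··██··
······
······
······
step 3: ······
······
··█>··
··██··
······
······
······
step 4: ······
······
··██··
··█v··
······
······
······
step 5: ······
······
··██··
··█·>·
······
······
······
step 6: ······
······
··██··
··█·█·
····v·
······
······
step 7: ······
······
··██··
··█·█·
···<█·
······
······
step 8: ······
······
··██··
··█^█·
···██·
······
······
step 9: ······
······
··██··
··██>·
···██·
······
······
step 10: ······
······
··██^·
··██··
···██·
······
······
step 11: ······
······
··███>
··██··
···██·
······
······
step 12: ······
······
··████
··██·v
···██·
······
······
step 13: ······
······
··████
··██<█
···██·
······
······
step 14: ······
······
··██^█
··████
···██·
······
······
step 15: ······
······
··█<·█
··████
···██·
······
······
step 16: ······
······
··█··█
··█v██
···██·
······
······
step 17: ······
······
··█··█
··█·>█
···██·
······
······
step 18: ······
······
··█·^█
··█··█
···██·
······
······
step 19: ······
······
··█·█>
··█··█
···██·
······
······
step 20: ······
·····^
··█·█·
··█··█
···██·
······
······
step 21: ······
>····█
··█·█·
··█··█
···██·
······
······
step 22: ······
█····█
v·█·█·
··█··█
···██·
······
······
step 23: ······
█····█
█·█·█<
··█··█
···██·
······
······
step 24: ······
█····^
█·█·██
··█··█
···██·
······
······
step 25: ······
█···<·
█·█·██
··█··█
···██·
······
······
step 26: ····^·
█···█·
█·█·██
··█··█
···██·
······
······
step 27: ····█>
█···█·
█·█·██
··█··█
···██·
······
······
step 28: ····██
█···█v
█·█·██
··█··█
···██·
······
······
step 29: ····██
█···<█
█·█·██
··█··█
···██·
······
······
step 30: ····██
█····█
█·█·v█
··█··█
···██·
······
······
step 31: ····██
█····█
█·█··>
··█··█
···██·
······
······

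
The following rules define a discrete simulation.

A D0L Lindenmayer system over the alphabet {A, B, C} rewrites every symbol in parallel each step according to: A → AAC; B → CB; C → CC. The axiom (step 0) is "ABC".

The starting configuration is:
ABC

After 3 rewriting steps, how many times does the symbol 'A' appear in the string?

8

[0] ABC
[1] AACCBCC
[2] AACAACCCCCCBCCCC
[3] AACAACCCAACAACCCCCCCCCCCCCCBCCCCCCCC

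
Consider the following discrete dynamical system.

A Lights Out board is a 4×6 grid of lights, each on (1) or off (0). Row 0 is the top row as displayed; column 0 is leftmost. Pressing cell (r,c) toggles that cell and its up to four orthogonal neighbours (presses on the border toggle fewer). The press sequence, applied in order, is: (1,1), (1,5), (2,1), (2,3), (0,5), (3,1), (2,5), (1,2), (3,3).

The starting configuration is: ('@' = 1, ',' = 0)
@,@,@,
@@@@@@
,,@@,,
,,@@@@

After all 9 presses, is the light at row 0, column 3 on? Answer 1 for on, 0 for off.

step 0: @,@,@,
@@@@@@
,,@@,,
,,@@@@
step 1: @@@,@,
,,,@@@
,@@@,,
,,@@@@
step 2: @@@,@@
,,,@,,
,@@@,@
,,@@@@
step 3: @@@,@@
,@,@,,
@,,@,@
,@@@@@
step 4: @@@,@@
,@,,,,
@,@,@@
,@@,@@
step 5: @@@,,,
,@,,,@
@,@,@@
,@@,@@
step 6: @@@,,,
,@,,,@
@@@,@@
@,,,@@
step 7: @@@,,,
,@,,,,
@@@,,,
@,,,@,
step 8: @@,,,,
,,@@,,
@@,,,,
@,,,@,
step 9: @@,,,,
,,@@,,
@@,@,,
@,@@,,

0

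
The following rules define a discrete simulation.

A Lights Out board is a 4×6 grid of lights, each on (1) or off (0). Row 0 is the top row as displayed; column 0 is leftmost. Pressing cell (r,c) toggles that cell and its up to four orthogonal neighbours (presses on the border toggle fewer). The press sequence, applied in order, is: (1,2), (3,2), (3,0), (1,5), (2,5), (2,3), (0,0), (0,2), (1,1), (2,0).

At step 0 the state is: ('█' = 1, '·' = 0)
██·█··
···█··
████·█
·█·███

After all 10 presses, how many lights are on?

12

k=0  ██·█··
···█··
████·█
·█·███
k=1  ████··
·██···
██·█·█
·█·███
k=2  ████··
·██···
████·█
··█·██
k=3  ████··
·██···
·███·█
███·██
k=4  ████·█
·██·██
·███··
███·██
k=5  ████·█
·██·█·
·█████
███·█·
k=6  ████·█
·████·
·█···█
█████·
k=7  ··██·█
█████·
·█···█
█████·
k=8  ·█···█
██·██·
·█···█
█████·
k=9  ·····█
··███·
·····█
█████·
k=10  ·····█
█·███·
██···█
·████·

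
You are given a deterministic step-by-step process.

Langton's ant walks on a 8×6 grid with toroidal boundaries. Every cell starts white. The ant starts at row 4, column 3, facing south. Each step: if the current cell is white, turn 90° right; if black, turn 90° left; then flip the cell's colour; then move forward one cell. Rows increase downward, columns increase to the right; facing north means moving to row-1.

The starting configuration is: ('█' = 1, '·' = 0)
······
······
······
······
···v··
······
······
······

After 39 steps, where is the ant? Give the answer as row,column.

0) ······
······
······
······
···v··
······
······
······
1) ······
······
······
······
··<█··
······
······
······
2) ······
······
······
··^···
··██··
······
······
······
3) ······
······
······
··█>··
··██··
······
······
······
4) ······
······
······
··██··
··█v··
······
······
······
5) ······
······
······
··██··
··█·>·
······
······
······
6) ······
······
······
··██··
··█·█·
····v·
······
······
7) ······
······
······
··██··
··█·█·
···<█·
······
······
8) ······
······
······
··██··
··█^█·
···██·
······
······
9) ······
······
······
··██··
··██>·
···██·
······
······
10) ······
······
······
··██^·
··██··
···██·
······
······
11) ······
······
······
··███>
··██··
···██·
······
······
12) ······
······
······
··████
··██·v
···██·
······
······
13) ······
······
······
··████
··██<█
···██·
······
······
14) ······
······
······
··██^█
··████
···██·
······
······
15) ······
······
······
··█<·█
··████
···██·
······
······
16) ······
······
······
··█··█
··█v██
···██·
······
······
17) ······
······
······
··█··█
··█·>█
···██·
······
······
18) ······
······
······
··█·^█
··█··█
···██·
······
······
19) ······
······
······
··█·█>
··█··█
···██·
······
······
20) ······
······
·····^
··█·█·
··█··█
···██·
······
······
21) ······
······
>····█
··█·█·
··█··█
···██·
······
······
22) ······
······
█····█
v·█·█·
··█··█
···██·
······
······
23) ······
······
█····█
█·█·█<
··█··█
···██·
······
······
24) ······
······
█····^
█·█·██
··█··█
···██·
······
······
25) ······
······
█···<·
█·█·██
··█··█
···██·
······
······
26) ······
····^·
█···█·
█·█·██
··█··█
···██·
······
······
27) ······
····█>
█···█·
█·█·██
··█··█
···██·
······
······
28) ······
····██
█···█v
█·█·██
··█··█
···██·
······
······
29) ······
····██
█···<█
█·█·██
··█··█
···██·
······
······
30) ······
····██
█····█
█·█·v█
··█··█
···██·
······
······
31) ······
····██
█····█
█·█··>
··█··█
···██·
······
······
32) ······
····██
█····^
█·█···
··█··█
···██·
······
······
33) ······
····██
█···<·
█·█···
··█··█
···██·
······
······
34) ······
····^█
█···█·
█·█···
··█··█
···██·
······
······
35) ······
···<·█
█···█·
█·█···
··█··█
···██·
······
······
36) ···^··
···█·█
█···█·
█·█···
··█··█
···██·
······
······
37) ···█>·
···█·█
█···█·
█·█···
··█··█
···██·
······
······
38) ···██·
···█v█
█···█·
█·█···
··█··█
···██·
······
······
39) ···██·
···<██
█···█·
█·█···
··█··█
···██·
······
······

1,3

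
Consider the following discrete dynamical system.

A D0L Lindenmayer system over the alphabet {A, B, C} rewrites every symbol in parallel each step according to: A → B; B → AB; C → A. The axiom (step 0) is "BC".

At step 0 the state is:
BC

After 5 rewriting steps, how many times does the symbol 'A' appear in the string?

gen 0: BC
gen 1: ABA
gen 2: BABB
gen 3: ABBABAB
gen 4: BABABBABBAB
gen 5: ABBABBABABBABABBAB

7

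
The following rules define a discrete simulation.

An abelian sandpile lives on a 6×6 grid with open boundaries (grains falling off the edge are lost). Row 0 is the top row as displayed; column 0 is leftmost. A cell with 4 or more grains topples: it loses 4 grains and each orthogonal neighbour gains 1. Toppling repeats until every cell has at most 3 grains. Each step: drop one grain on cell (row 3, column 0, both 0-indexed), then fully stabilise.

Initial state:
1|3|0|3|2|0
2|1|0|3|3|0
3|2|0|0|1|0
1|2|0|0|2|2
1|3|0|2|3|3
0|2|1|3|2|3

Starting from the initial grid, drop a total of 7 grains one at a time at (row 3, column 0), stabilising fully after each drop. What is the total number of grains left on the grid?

[0] 1|3|0|3|2|0
2|1|0|3|3|0
3|2|0|0|1|0
1|2|0|0|2|2
1|3|0|2|3|3
0|2|1|3|2|3
[1] 1|3|0|3|2|0
2|1|0|3|3|0
3|2|0|0|1|0
2|2|0|0|2|2
1|3|0|2|3|3
0|2|1|3|2|3
[2] 1|3|0|3|2|0
2|1|0|3|3|0
3|2|0|0|1|0
3|2|0|0|2|2
1|3|0|2|3|3
0|2|1|3|2|3
[3] 1|3|0|3|2|0
3|1|0|3|3|0
0|3|0|0|1|0
1|3|0|0|2|2
2|3|0|2|3|3
0|2|1|3|2|3
[4] 1|3|0|3|2|0
3|1|0|3|3|0
0|3|0|0|1|0
2|3|0|0|2|2
2|3|0|2|3|3
0|2|1|3|2|3
[5] 1|3|0|3|2|0
3|1|0|3|3|0
0|3|0|0|1|0
3|3|0|0|2|2
2|3|0|2|3|3
0|2|1|3|2|3
[6] 1|3|0|3|2|0
3|2|0|3|3|0
2|0|1|0|1|0
2|2|1|0|2|2
0|1|1|2|3|3
1|3|1|3|2|3
[7] 1|3|0|3|2|0
3|2|0|3|3|0
2|0|1|0|1|0
3|2|1|0|2|2
0|1|1|2|3|3
1|3|1|3|2|3

57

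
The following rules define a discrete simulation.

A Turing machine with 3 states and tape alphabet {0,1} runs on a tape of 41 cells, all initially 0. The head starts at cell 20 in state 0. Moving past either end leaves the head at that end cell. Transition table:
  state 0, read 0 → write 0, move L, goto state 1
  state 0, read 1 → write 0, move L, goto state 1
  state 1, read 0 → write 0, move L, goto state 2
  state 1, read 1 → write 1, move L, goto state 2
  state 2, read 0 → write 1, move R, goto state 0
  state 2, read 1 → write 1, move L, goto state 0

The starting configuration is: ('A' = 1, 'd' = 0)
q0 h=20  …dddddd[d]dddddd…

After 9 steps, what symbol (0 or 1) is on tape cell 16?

1

k=0  q0 h=20  …dddddd[d]dddddd…
k=1  q1 h=19  …dddddd[d]dddddd…
k=2  q2 h=18  …dddddd[d]dddddd…
k=3  q0 h=19  …dddddA[d]dddddd…
k=4  q1 h=18  …dddddd[A]dddddd…
k=5  q2 h=17  …dddddd[d]Addddd…
k=6  q0 h=18  …dddddA[A]dddddd…
k=7  q1 h=17  …dddddd[A]dddddd…
k=8  q2 h=16  …dddddd[d]Addddd…
k=9  q0 h=17  …dddddA[A]dddddd…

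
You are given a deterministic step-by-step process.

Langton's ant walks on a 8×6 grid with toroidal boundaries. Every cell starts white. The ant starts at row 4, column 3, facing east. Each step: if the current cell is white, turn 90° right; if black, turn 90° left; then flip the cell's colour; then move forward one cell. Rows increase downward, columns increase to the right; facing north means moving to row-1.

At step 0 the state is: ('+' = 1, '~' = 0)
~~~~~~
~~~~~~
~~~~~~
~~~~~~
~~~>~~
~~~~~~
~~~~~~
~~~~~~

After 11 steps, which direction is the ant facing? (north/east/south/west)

step 0: ~~~~~~
~~~~~~
~~~~~~
~~~~~~
~~~>~~
~~~~~~
~~~~~~
~~~~~~
step 1: ~~~~~~
~~~~~~
~~~~~~
~~~~~~
~~~+~~
~~~v~~
~~~~~~
~~~~~~
step 2: ~~~~~~
~~~~~~
~~~~~~
~~~~~~
~~~+~~
~~<+~~
~~~~~~
~~~~~~
step 3: ~~~~~~
~~~~~~
~~~~~~
~~~~~~
~~^+~~
~~++~~
~~~~~~
~~~~~~
step 4: ~~~~~~
~~~~~~
~~~~~~
~~~~~~
~~+>~~
~~++~~
~~~~~~
~~~~~~
step 5: ~~~~~~
~~~~~~
~~~~~~
~~~^~~
~~+~~~
~~++~~
~~~~~~
~~~~~~
step 6: ~~~~~~
~~~~~~
~~~~~~
~~~+>~
~~+~~~
~~++~~
~~~~~~
~~~~~~
step 7: ~~~~~~
~~~~~~
~~~~~~
~~~++~
~~+~v~
~~++~~
~~~~~~
~~~~~~
step 8: ~~~~~~
~~~~~~
~~~~~~
~~~++~
~~+<+~
~~++~~
~~~~~~
~~~~~~
step 9: ~~~~~~
~~~~~~
~~~~~~
~~~^+~
~~+++~
~~++~~
~~~~~~
~~~~~~
step 10: ~~~~~~
~~~~~~
~~~~~~
~~<~+~
~~+++~
~~++~~
~~~~~~
~~~~~~
step 11: ~~~~~~
~~~~~~
~~^~~~
~~+~+~
~~+++~
~~++~~
~~~~~~
~~~~~~

north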